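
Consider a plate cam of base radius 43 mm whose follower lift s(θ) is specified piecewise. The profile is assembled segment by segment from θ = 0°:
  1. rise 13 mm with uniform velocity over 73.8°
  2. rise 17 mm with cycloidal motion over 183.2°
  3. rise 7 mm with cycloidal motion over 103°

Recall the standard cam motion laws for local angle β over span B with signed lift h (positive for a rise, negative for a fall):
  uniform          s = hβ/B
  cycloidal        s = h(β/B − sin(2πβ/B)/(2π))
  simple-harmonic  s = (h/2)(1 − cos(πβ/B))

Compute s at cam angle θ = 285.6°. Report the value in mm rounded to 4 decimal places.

seg 1 [0°–73.8°] uniform, h=13: full span → s += 13 → s = 13.0000
seg 2 [73.8°–257°] cycloidal, h=17: full span → s += 17 → s = 30.0000
seg 3 [257°–360°] cycloidal, h=7: θ=285.6° here. β=28.6, B=103. 7·(0.2777 − sin(2π·0.2777)/(2π)) = 0.8464 → s = 30.8464

30.8464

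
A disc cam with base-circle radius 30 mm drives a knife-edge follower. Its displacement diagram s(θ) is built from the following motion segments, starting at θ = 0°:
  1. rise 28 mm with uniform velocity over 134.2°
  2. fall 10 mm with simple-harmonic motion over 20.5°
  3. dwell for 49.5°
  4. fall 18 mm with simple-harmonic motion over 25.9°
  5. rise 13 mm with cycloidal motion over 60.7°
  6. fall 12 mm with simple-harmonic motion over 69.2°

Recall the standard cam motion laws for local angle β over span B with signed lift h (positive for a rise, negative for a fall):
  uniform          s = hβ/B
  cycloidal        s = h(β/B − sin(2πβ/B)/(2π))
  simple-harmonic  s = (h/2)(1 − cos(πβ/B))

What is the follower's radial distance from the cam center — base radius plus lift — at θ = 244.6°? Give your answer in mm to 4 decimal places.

seg 1 [0°–134.2°] uniform, h=28: full span → s += 28 → s = 28.0000
seg 2 [134.2°–154.7°] simple-harmonic, h=-10: full span → s += -10 → s = 18.0000
seg 3 [154.7°–204.2°] dwell: s stays 18.0000
seg 4 [204.2°–230.1°] simple-harmonic, h=-18: full span → s += -18 → s = 0.0000
seg 5 [230.1°–290.8°] cycloidal, h=13: θ=244.6° here. β=14.5, B=60.7. 13·(0.2389 − sin(2π·0.2389)/(2π)) = 1.0415 → s = 1.0415
radial distance = base radius + s = 30 + 1.0415 = 31.0415

31.0415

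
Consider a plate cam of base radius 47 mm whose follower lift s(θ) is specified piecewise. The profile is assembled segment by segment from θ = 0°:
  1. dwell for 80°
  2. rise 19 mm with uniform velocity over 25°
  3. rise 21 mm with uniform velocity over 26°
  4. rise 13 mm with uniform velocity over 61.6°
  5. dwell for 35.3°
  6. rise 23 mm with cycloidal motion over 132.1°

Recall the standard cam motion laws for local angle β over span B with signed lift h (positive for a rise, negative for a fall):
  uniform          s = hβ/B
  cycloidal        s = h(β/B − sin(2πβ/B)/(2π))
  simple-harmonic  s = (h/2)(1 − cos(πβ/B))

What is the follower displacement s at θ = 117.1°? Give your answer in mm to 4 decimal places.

seg 1 [0°–80°] dwell: s stays 0.0000
seg 2 [80°–105°] uniform, h=19: full span → s += 19 → s = 19.0000
seg 3 [105°–131°] uniform, h=21: θ=117.1° here. β=12.1, B=26. 21·12.1/26 = 9.7731 → s = 28.7731

28.7731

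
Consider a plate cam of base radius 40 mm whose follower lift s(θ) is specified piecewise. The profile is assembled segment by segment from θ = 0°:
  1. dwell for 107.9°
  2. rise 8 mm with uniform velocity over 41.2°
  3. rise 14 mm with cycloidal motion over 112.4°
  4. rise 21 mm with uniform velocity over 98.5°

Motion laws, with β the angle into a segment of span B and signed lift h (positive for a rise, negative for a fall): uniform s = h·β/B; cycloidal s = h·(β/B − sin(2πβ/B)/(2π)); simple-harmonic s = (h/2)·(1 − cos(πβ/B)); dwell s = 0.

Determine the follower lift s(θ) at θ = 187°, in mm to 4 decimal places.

seg 1 [0°–107.9°] dwell: s stays 0.0000
seg 2 [107.9°–149.1°] uniform, h=8: full span → s += 8 → s = 8.0000
seg 3 [149.1°–261.5°] cycloidal, h=14: θ=187° here. β=37.9, B=112.4. 14·(0.3372 − sin(2π·0.3372)/(2π)) = 2.8185 → s = 10.8185

10.8185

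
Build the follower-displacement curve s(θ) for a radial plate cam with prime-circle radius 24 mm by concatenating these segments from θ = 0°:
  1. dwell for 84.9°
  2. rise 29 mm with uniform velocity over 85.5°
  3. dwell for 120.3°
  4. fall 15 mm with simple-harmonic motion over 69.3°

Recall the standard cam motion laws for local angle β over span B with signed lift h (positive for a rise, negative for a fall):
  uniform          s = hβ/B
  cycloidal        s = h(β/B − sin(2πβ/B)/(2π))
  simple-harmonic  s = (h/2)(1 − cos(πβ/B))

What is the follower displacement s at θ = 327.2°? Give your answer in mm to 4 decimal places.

seg 1 [0°–84.9°] dwell: s stays 0.0000
seg 2 [84.9°–170.4°] uniform, h=29: full span → s += 29 → s = 29.0000
seg 3 [170.4°–290.7°] dwell: s stays 29.0000
seg 4 [290.7°–360°] simple-harmonic, h=-15: θ=327.2° here. β=36.5, B=69.3. -15/2·(1 − cos(π·0.5267)) = -8.1283 → s = 20.8717

20.8717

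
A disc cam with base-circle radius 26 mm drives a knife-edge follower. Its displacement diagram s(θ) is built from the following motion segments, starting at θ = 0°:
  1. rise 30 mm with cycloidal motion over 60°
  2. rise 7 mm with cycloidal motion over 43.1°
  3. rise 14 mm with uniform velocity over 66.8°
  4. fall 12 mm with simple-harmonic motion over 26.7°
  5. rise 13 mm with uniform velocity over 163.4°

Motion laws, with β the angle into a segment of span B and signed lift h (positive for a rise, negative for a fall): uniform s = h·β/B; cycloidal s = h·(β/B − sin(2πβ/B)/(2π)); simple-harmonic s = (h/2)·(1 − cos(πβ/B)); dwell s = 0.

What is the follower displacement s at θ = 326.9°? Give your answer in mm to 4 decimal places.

seg 1 [0°–60°] cycloidal, h=30: full span → s += 30 → s = 30.0000
seg 2 [60°–103.1°] cycloidal, h=7: full span → s += 7 → s = 37.0000
seg 3 [103.1°–169.9°] uniform, h=14: full span → s += 14 → s = 51.0000
seg 4 [169.9°–196.6°] simple-harmonic, h=-12: full span → s += -12 → s = 39.0000
seg 5 [196.6°–360°] uniform, h=13: θ=326.9° here. β=130.3, B=163.4. 13·130.3/163.4 = 10.3666 → s = 49.3666

49.3666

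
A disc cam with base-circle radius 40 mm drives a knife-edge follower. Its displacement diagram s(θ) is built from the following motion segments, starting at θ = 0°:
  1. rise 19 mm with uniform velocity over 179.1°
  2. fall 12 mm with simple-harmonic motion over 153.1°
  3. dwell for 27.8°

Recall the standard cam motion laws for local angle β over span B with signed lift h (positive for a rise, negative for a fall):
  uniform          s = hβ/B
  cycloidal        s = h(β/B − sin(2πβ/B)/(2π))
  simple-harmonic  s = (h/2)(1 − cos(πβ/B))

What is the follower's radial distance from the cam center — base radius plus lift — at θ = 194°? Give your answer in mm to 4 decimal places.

seg 1 [0°–179.1°] uniform, h=19: full span → s += 19 → s = 19.0000
seg 2 [179.1°–332.2°] simple-harmonic, h=-12: θ=194° here. β=14.9, B=153.1. -12/2·(1 − cos(π·0.0973)) = -0.2783 → s = 18.7217
radial distance = base radius + s = 40 + 18.7217 = 58.7217

58.7217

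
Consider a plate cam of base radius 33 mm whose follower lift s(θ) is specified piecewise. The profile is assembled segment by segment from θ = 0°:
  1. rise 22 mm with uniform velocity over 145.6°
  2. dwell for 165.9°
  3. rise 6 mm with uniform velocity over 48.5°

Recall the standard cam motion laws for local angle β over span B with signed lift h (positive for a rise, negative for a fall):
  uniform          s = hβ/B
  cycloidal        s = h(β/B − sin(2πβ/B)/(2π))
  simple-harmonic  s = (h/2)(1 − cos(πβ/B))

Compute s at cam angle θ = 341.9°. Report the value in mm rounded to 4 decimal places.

seg 1 [0°–145.6°] uniform, h=22: full span → s += 22 → s = 22.0000
seg 2 [145.6°–311.5°] dwell: s stays 22.0000
seg 3 [311.5°–360°] uniform, h=6: θ=341.9° here. β=30.4, B=48.5. 6·30.4/48.5 = 3.7608 → s = 25.7608

25.7608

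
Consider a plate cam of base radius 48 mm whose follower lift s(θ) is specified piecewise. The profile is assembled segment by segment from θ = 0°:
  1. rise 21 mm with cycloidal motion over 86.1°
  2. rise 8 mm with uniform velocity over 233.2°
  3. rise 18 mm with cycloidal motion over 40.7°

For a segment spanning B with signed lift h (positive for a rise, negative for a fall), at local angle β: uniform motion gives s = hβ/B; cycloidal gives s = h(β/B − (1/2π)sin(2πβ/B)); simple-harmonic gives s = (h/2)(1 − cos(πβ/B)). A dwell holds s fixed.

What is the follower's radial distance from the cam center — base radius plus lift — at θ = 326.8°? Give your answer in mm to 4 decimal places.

seg 1 [0°–86.1°] cycloidal, h=21: full span → s += 21 → s = 21.0000
seg 2 [86.1°–319.3°] uniform, h=8: full span → s += 8 → s = 29.0000
seg 3 [319.3°–360°] cycloidal, h=18: θ=326.8° here. β=7.5, B=40.7. 18·(0.1843 − sin(2π·0.1843)/(2π)) = 0.6930 → s = 29.6930
radial distance = base radius + s = 48 + 29.6930 = 77.6930

77.6930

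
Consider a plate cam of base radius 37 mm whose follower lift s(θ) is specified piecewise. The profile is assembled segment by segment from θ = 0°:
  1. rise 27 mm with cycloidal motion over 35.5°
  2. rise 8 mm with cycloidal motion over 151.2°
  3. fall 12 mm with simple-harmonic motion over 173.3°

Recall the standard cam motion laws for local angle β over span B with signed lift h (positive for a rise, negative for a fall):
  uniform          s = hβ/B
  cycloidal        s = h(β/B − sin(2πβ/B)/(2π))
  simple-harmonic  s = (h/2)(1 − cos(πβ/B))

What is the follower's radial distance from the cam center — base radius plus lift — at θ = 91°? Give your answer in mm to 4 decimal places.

seg 1 [0°–35.5°] cycloidal, h=27: full span → s += 27 → s = 27.0000
seg 2 [35.5°–186.7°] cycloidal, h=8: θ=91° here. β=55.5, B=151.2. 8·(0.3671 − sin(2π·0.3671)/(2π)) = 1.9924 → s = 28.9924
radial distance = base radius + s = 37 + 28.9924 = 65.9924

65.9924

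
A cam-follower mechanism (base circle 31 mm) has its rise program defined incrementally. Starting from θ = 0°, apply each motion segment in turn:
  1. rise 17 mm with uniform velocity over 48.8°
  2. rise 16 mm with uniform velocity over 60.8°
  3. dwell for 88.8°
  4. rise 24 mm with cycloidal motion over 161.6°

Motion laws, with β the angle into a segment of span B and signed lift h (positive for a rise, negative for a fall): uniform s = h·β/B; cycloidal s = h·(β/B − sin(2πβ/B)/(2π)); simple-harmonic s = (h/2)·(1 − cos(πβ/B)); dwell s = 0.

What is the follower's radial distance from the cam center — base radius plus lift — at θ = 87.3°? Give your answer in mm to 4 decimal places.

seg 1 [0°–48.8°] uniform, h=17: full span → s += 17 → s = 17.0000
seg 2 [48.8°–109.6°] uniform, h=16: θ=87.3° here. β=38.5, B=60.8. 16·38.5/60.8 = 10.1316 → s = 27.1316
radial distance = base radius + s = 31 + 27.1316 = 58.1316

58.1316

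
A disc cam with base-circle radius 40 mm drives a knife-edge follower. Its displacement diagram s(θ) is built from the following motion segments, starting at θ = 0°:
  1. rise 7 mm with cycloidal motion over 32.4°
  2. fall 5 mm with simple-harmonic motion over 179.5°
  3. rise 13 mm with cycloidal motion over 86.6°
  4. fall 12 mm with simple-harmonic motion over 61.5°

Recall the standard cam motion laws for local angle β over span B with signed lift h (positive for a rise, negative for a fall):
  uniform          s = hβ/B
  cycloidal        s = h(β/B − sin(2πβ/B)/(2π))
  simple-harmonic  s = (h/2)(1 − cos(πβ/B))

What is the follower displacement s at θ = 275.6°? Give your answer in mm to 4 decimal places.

seg 1 [0°–32.4°] cycloidal, h=7: full span → s += 7 → s = 7.0000
seg 2 [32.4°–211.9°] simple-harmonic, h=-5: full span → s += -5 → s = 2.0000
seg 3 [211.9°–298.5°] cycloidal, h=13: θ=275.6° here. β=63.7, B=86.6. 13·(0.7356 − sin(2π·0.7356)/(2π)) = 11.6229 → s = 13.6229

13.6229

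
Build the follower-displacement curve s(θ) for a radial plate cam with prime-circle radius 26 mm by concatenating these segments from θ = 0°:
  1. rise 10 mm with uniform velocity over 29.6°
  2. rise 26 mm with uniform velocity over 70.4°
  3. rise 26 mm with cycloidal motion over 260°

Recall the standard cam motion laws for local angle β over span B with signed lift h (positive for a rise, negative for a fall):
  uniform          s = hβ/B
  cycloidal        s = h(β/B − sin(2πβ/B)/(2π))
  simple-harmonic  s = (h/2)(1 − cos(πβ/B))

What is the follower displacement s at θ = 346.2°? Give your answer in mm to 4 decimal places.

seg 1 [0°–29.6°] uniform, h=10: full span → s += 10 → s = 10.0000
seg 2 [29.6°–100°] uniform, h=26: full span → s += 26 → s = 36.0000
seg 3 [100°–360°] cycloidal, h=26: θ=346.2° here. β=246.2, B=260. 26·(0.9469 − sin(2π·0.9469)/(2π)) = 25.9746 → s = 61.9746

61.9746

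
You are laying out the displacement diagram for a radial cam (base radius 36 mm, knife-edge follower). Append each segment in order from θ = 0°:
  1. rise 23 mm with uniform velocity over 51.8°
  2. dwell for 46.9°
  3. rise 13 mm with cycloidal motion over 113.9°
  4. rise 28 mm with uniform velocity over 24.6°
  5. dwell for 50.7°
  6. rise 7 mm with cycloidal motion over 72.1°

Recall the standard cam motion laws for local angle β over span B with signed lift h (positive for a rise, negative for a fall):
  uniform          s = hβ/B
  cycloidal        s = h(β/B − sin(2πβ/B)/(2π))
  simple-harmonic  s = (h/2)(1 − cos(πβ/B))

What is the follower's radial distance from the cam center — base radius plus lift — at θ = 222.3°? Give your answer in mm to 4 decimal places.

seg 1 [0°–51.8°] uniform, h=23: full span → s += 23 → s = 23.0000
seg 2 [51.8°–98.7°] dwell: s stays 23.0000
seg 3 [98.7°–212.6°] cycloidal, h=13: full span → s += 13 → s = 36.0000
seg 4 [212.6°–237.2°] uniform, h=28: θ=222.3° here. β=9.7, B=24.6. 28·9.7/24.6 = 11.0407 → s = 47.0407
radial distance = base radius + s = 36 + 47.0407 = 83.0407

83.0407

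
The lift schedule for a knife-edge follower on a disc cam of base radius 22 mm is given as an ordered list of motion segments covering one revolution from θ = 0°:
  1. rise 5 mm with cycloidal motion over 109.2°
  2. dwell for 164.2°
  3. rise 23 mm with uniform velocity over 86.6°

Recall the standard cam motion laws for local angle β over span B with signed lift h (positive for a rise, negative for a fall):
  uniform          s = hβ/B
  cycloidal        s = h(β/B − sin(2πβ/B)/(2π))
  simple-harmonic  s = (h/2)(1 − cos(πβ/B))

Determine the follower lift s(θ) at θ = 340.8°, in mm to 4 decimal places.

seg 1 [0°–109.2°] cycloidal, h=5: full span → s += 5 → s = 5.0000
seg 2 [109.2°–273.4°] dwell: s stays 5.0000
seg 3 [273.4°–360°] uniform, h=23: θ=340.8° here. β=67.4, B=86.6. 23·67.4/86.6 = 17.9007 → s = 22.9007

22.9007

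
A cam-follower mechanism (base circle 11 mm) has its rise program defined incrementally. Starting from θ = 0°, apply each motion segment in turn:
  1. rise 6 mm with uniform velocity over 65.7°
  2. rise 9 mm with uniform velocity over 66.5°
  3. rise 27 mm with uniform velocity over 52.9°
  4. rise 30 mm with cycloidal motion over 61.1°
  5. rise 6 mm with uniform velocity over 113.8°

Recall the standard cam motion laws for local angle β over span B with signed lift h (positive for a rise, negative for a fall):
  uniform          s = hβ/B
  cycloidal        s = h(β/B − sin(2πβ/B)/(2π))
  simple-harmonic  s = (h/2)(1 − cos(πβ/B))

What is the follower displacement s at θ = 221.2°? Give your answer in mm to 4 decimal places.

seg 1 [0°–65.7°] uniform, h=6: full span → s += 6 → s = 6.0000
seg 2 [65.7°–132.2°] uniform, h=9: full span → s += 9 → s = 15.0000
seg 3 [132.2°–185.1°] uniform, h=27: full span → s += 27 → s = 42.0000
seg 4 [185.1°–246.2°] cycloidal, h=30: θ=221.2° here. β=36.1, B=61.1. 30·(0.5908 − sin(2π·0.5908)/(2π)) = 20.3045 → s = 62.3045

62.3045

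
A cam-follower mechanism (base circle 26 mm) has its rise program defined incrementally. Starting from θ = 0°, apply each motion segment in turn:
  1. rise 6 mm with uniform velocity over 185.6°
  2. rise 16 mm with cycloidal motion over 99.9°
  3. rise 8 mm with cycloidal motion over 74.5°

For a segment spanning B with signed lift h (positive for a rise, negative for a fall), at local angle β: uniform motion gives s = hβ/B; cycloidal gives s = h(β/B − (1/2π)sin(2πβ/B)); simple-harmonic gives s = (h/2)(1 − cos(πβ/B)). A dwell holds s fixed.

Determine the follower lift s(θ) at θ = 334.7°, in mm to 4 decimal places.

seg 1 [0°–185.6°] uniform, h=6: full span → s += 6 → s = 6.0000
seg 2 [185.6°–285.5°] cycloidal, h=16: full span → s += 16 → s = 22.0000
seg 3 [285.5°–360°] cycloidal, h=8: θ=334.7° here. β=49.2, B=74.5. 8·(0.6604 − sin(2π·0.6604)/(2π)) = 6.3600 → s = 28.3600

28.3600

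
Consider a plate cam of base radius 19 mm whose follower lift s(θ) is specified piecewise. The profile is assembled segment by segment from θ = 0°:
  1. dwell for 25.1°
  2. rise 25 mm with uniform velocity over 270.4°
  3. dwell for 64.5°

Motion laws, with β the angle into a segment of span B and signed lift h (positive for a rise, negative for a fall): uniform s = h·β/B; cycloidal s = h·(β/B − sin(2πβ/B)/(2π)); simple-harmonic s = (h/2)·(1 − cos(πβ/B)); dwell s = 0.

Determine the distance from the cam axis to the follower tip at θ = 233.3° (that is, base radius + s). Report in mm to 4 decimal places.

seg 1 [0°–25.1°] dwell: s stays 0.0000
seg 2 [25.1°–295.5°] uniform, h=25: θ=233.3° here. β=208.2, B=270.4. 25·208.2/270.4 = 19.2493 → s = 19.2493
radial distance = base radius + s = 19 + 19.2493 = 38.2493

38.2493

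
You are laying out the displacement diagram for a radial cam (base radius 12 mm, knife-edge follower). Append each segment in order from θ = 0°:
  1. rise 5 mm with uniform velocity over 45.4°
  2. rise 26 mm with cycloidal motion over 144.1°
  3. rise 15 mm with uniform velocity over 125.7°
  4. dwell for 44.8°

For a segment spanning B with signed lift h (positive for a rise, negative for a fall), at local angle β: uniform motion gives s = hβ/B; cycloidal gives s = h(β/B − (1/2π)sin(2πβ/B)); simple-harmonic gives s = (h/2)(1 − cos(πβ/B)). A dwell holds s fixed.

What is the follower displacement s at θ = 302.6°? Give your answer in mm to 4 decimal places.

seg 1 [0°–45.4°] uniform, h=5: full span → s += 5 → s = 5.0000
seg 2 [45.4°–189.5°] cycloidal, h=26: full span → s += 26 → s = 31.0000
seg 3 [189.5°–315.2°] uniform, h=15: θ=302.6° here. β=113.1, B=125.7. 15·113.1/125.7 = 13.4964 → s = 44.4964

44.4964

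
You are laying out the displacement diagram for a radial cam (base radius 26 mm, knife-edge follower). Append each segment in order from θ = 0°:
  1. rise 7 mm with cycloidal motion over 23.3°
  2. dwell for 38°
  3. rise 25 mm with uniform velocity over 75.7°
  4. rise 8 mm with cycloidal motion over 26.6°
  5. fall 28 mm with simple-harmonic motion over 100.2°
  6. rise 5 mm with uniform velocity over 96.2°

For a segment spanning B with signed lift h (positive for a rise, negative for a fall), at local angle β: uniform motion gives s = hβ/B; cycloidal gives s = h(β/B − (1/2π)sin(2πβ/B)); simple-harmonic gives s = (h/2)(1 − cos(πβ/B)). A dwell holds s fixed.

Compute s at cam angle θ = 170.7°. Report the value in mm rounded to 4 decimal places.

seg 1 [0°–23.3°] cycloidal, h=7: full span → s += 7 → s = 7.0000
seg 2 [23.3°–61.3°] dwell: s stays 7.0000
seg 3 [61.3°–137°] uniform, h=25: full span → s += 25 → s = 32.0000
seg 4 [137°–163.6°] cycloidal, h=8: full span → s += 8 → s = 40.0000
seg 5 [163.6°–263.8°] simple-harmonic, h=-28: θ=170.7° here. β=7.1, B=100.2. -28/2·(1 − cos(π·0.0709)) = -0.3454 → s = 39.6546

39.6546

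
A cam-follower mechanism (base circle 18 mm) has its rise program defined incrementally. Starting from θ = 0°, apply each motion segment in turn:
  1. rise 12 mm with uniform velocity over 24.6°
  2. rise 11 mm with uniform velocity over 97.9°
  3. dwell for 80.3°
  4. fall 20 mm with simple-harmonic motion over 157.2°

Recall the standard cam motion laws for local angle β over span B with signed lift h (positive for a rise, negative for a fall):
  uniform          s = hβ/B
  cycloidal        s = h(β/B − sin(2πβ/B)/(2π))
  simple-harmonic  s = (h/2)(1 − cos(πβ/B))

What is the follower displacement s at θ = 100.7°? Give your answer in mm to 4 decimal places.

seg 1 [0°–24.6°] uniform, h=12: full span → s += 12 → s = 12.0000
seg 2 [24.6°–122.5°] uniform, h=11: θ=100.7° here. β=76.1, B=97.9. 11·76.1/97.9 = 8.5506 → s = 20.5506

20.5506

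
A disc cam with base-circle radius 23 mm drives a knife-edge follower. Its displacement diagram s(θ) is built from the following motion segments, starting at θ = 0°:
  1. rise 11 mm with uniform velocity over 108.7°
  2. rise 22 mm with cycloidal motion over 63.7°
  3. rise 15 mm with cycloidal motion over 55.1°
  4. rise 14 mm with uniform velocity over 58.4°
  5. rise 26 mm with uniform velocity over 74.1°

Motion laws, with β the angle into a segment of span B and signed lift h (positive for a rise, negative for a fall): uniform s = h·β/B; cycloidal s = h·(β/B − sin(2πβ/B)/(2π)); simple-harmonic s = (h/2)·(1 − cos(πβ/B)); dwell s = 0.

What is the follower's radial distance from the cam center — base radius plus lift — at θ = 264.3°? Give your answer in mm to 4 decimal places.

seg 1 [0°–108.7°] uniform, h=11: full span → s += 11 → s = 11.0000
seg 2 [108.7°–172.4°] cycloidal, h=22: full span → s += 22 → s = 33.0000
seg 3 [172.4°–227.5°] cycloidal, h=15: full span → s += 15 → s = 48.0000
seg 4 [227.5°–285.9°] uniform, h=14: θ=264.3° here. β=36.8, B=58.4. 14·36.8/58.4 = 8.8219 → s = 56.8219
radial distance = base radius + s = 23 + 56.8219 = 79.8219

79.8219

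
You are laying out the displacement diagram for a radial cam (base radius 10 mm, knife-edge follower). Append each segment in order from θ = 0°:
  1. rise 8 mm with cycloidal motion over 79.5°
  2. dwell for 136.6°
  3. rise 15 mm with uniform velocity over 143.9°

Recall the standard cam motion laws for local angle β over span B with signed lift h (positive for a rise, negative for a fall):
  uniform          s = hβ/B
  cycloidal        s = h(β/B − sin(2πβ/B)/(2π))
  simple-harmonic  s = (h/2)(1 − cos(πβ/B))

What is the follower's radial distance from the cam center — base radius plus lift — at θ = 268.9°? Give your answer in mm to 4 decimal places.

seg 1 [0°–79.5°] cycloidal, h=8: full span → s += 8 → s = 8.0000
seg 2 [79.5°–216.1°] dwell: s stays 8.0000
seg 3 [216.1°–360°] uniform, h=15: θ=268.9° here. β=52.8, B=143.9. 15·52.8/143.9 = 5.5038 → s = 13.5038
radial distance = base radius + s = 10 + 13.5038 = 23.5038

23.5038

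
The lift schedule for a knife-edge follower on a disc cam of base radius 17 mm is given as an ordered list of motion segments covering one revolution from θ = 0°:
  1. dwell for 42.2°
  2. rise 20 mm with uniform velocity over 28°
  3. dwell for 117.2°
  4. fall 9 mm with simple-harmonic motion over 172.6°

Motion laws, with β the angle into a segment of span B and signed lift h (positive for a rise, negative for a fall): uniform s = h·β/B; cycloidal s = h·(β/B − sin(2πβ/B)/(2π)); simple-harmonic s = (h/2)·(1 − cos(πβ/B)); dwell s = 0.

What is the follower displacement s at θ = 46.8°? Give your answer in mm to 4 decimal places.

seg 1 [0°–42.2°] dwell: s stays 0.0000
seg 2 [42.2°–70.2°] uniform, h=20: θ=46.8° here. β=4.6, B=28. 20·4.6/28 = 3.2857 → s = 3.2857

3.2857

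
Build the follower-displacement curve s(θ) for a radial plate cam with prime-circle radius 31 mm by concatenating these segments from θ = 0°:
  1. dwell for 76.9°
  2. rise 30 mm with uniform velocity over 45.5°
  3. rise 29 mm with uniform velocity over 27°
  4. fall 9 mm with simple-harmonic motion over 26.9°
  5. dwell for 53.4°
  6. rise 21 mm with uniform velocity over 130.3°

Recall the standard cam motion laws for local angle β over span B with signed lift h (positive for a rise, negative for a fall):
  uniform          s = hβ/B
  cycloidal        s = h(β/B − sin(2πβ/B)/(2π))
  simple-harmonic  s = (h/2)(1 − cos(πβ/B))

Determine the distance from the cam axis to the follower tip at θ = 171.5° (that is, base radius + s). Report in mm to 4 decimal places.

seg 1 [0°–76.9°] dwell: s stays 0.0000
seg 2 [76.9°–122.4°] uniform, h=30: full span → s += 30 → s = 30.0000
seg 3 [122.4°–149.4°] uniform, h=29: full span → s += 29 → s = 59.0000
seg 4 [149.4°–176.3°] simple-harmonic, h=-9: θ=171.5° here. β=22.1, B=26.9. -9/2·(1 − cos(π·0.8216)) = -8.3113 → s = 50.6887
radial distance = base radius + s = 31 + 50.6887 = 81.6887

81.6887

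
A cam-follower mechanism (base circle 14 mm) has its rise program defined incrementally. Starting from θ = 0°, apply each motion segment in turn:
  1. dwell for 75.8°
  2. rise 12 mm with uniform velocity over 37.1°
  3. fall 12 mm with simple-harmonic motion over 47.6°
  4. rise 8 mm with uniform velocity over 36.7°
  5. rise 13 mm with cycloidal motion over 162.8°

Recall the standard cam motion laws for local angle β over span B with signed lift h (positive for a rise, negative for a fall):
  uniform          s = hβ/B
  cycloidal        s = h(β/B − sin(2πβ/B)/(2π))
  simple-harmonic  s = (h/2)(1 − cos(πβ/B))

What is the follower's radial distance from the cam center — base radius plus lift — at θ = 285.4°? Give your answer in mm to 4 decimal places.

seg 1 [0°–75.8°] dwell: s stays 0.0000
seg 2 [75.8°–112.9°] uniform, h=12: full span → s += 12 → s = 12.0000
seg 3 [112.9°–160.5°] simple-harmonic, h=-12: full span → s += -12 → s = 0.0000
seg 4 [160.5°–197.2°] uniform, h=8: full span → s += 8 → s = 8.0000
seg 5 [197.2°–360°] cycloidal, h=13: θ=285.4° here. β=88.2, B=162.8. 13·(0.5418 − sin(2π·0.5418)/(2π)) = 7.5798 → s = 15.5798
radial distance = base radius + s = 14 + 15.5798 = 29.5798

29.5798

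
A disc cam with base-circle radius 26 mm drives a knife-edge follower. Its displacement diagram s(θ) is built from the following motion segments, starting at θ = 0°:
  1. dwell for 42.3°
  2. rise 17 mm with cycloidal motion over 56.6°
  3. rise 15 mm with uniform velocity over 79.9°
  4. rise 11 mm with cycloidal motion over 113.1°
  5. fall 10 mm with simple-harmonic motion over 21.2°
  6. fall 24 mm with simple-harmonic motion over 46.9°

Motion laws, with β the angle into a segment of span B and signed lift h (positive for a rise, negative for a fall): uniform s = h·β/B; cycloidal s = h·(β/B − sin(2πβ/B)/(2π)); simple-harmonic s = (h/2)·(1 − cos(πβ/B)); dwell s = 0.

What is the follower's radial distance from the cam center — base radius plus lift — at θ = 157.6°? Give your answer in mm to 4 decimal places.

seg 1 [0°–42.3°] dwell: s stays 0.0000
seg 2 [42.3°–98.9°] cycloidal, h=17: full span → s += 17 → s = 17.0000
seg 3 [98.9°–178.8°] uniform, h=15: θ=157.6° here. β=58.7, B=79.9. 15·58.7/79.9 = 11.0200 → s = 28.0200
radial distance = base radius + s = 26 + 28.0200 = 54.0200

54.0200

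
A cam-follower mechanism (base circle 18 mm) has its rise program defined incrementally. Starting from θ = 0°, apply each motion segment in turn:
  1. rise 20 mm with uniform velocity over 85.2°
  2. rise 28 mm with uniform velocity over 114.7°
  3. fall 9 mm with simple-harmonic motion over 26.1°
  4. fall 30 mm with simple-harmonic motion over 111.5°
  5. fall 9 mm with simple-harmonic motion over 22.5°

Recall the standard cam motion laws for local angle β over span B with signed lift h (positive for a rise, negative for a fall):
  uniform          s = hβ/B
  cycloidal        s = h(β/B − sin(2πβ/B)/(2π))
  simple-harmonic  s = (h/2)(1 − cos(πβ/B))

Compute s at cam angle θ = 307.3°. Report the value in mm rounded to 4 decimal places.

seg 1 [0°–85.2°] uniform, h=20: full span → s += 20 → s = 20.0000
seg 2 [85.2°–199.9°] uniform, h=28: full span → s += 28 → s = 48.0000
seg 3 [199.9°–226°] simple-harmonic, h=-9: full span → s += -9 → s = 39.0000
seg 4 [226°–337.5°] simple-harmonic, h=-30: θ=307.3° here. β=81.3, B=111.5. -30/2·(1 − cos(π·0.7291)) = -24.8895 → s = 14.1105

14.1105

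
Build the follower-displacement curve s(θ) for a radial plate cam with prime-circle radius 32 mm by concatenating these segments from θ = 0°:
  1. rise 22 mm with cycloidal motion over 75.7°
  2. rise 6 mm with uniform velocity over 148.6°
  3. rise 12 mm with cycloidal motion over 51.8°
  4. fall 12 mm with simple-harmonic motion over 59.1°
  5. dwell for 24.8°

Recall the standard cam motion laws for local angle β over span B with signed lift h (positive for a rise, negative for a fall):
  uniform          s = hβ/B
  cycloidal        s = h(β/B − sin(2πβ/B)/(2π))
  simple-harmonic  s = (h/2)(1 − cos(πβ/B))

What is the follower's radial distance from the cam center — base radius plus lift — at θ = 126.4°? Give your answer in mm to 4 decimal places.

seg 1 [0°–75.7°] cycloidal, h=22: full span → s += 22 → s = 22.0000
seg 2 [75.7°–224.3°] uniform, h=6: θ=126.4° here. β=50.7, B=148.6. 6·50.7/148.6 = 2.0471 → s = 24.0471
radial distance = base radius + s = 32 + 24.0471 = 56.0471

56.0471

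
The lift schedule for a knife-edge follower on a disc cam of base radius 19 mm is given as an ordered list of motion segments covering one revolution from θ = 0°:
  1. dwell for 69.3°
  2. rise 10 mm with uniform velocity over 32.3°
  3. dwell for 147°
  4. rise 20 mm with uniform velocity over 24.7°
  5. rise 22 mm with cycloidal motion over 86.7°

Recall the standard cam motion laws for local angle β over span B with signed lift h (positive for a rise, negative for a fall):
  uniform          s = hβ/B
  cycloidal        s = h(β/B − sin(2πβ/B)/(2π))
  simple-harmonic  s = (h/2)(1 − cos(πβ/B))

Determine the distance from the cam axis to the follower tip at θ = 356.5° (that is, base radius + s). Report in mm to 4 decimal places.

seg 1 [0°–69.3°] dwell: s stays 0.0000
seg 2 [69.3°–101.6°] uniform, h=10: full span → s += 10 → s = 10.0000
seg 3 [101.6°–248.6°] dwell: s stays 10.0000
seg 4 [248.6°–273.3°] uniform, h=20: full span → s += 20 → s = 30.0000
seg 5 [273.3°–360°] cycloidal, h=22: θ=356.5° here. β=83.2, B=86.7. 22·(0.9596 − sin(2π·0.9596)/(2π)) = 21.9905 → s = 51.9905
radial distance = base radius + s = 19 + 51.9905 = 70.9905

70.9905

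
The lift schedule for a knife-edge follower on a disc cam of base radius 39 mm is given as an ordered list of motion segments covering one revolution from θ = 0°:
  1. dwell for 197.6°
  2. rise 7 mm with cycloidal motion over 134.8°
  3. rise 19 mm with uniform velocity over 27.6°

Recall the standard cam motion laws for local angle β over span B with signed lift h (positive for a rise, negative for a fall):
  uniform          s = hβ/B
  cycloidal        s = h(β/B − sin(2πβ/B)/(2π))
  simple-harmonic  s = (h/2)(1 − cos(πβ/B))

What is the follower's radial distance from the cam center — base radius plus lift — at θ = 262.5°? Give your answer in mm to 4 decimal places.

seg 1 [0°–197.6°] dwell: s stays 0.0000
seg 2 [197.6°–332.4°] cycloidal, h=7: θ=262.5° here. β=64.9, B=134.8. 7·(0.4815 − sin(2π·0.4815)/(2π)) = 3.2406 → s = 3.2406
radial distance = base radius + s = 39 + 3.2406 = 42.2406

42.2406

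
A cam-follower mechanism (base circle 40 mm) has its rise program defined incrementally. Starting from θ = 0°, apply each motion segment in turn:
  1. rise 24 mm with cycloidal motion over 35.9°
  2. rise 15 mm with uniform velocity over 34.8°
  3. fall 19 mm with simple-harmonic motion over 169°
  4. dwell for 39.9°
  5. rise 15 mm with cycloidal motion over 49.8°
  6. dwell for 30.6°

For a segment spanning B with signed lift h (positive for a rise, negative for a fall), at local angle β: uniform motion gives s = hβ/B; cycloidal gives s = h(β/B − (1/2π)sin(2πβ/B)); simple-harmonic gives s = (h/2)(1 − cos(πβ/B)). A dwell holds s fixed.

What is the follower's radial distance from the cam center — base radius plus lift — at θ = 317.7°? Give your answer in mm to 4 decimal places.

seg 1 [0°–35.9°] cycloidal, h=24: full span → s += 24 → s = 24.0000
seg 2 [35.9°–70.7°] uniform, h=15: full span → s += 15 → s = 39.0000
seg 3 [70.7°–239.7°] simple-harmonic, h=-19: full span → s += -19 → s = 20.0000
seg 4 [239.7°–279.6°] dwell: s stays 20.0000
seg 5 [279.6°–329.4°] cycloidal, h=15: θ=317.7° here. β=38.1, B=49.8. 15·(0.7651 − sin(2π·0.7651)/(2π)) = 13.8525 → s = 33.8525
radial distance = base radius + s = 40 + 33.8525 = 73.8525

73.8525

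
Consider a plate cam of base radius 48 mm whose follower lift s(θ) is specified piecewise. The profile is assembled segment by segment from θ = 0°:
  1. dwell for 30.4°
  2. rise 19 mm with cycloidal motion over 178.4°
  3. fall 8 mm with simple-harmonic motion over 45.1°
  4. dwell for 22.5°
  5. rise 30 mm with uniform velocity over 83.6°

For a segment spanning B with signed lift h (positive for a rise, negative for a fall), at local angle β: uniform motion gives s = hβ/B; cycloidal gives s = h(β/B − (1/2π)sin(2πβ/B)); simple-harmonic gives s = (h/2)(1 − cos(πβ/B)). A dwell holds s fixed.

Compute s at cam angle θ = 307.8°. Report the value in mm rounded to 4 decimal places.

seg 1 [0°–30.4°] dwell: s stays 0.0000
seg 2 [30.4°–208.8°] cycloidal, h=19: full span → s += 19 → s = 19.0000
seg 3 [208.8°–253.9°] simple-harmonic, h=-8: full span → s += -8 → s = 11.0000
seg 4 [253.9°–276.4°] dwell: s stays 11.0000
seg 5 [276.4°–360°] uniform, h=30: θ=307.8° here. β=31.4, B=83.6. 30·31.4/83.6 = 11.2679 → s = 22.2679

22.2679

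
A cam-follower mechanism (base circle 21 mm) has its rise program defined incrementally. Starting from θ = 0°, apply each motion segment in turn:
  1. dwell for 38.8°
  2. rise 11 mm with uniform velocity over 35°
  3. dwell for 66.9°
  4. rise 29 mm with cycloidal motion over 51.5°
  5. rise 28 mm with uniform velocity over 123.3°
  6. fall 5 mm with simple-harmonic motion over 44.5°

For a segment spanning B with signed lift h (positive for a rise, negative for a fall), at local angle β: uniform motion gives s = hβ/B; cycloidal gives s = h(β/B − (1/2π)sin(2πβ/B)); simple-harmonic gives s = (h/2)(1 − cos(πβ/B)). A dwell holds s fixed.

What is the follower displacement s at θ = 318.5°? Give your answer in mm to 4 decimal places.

seg 1 [0°–38.8°] dwell: s stays 0.0000
seg 2 [38.8°–73.8°] uniform, h=11: full span → s += 11 → s = 11.0000
seg 3 [73.8°–140.7°] dwell: s stays 11.0000
seg 4 [140.7°–192.2°] cycloidal, h=29: full span → s += 29 → s = 40.0000
seg 5 [192.2°–315.5°] uniform, h=28: full span → s += 28 → s = 68.0000
seg 6 [315.5°–360°] simple-harmonic, h=-5: θ=318.5° here. β=3, B=44.5. -5/2·(1 − cos(π·0.0674)) = -0.0559 → s = 67.9441

67.9441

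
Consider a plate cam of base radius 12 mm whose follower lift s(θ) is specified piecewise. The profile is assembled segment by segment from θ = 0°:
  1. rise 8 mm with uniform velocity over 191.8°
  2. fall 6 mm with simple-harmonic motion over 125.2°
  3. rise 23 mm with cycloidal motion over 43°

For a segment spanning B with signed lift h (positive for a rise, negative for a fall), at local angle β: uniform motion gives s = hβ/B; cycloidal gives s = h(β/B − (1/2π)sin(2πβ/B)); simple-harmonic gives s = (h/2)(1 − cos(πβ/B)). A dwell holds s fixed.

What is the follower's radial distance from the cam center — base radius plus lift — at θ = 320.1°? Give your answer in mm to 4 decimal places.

seg 1 [0°–191.8°] uniform, h=8: full span → s += 8 → s = 8.0000
seg 2 [191.8°–317°] simple-harmonic, h=-6: full span → s += -6 → s = 2.0000
seg 3 [317°–360°] cycloidal, h=23: θ=320.1° here. β=3.1, B=43. 23·(0.0721 − sin(2π·0.0721)/(2π)) = 0.0561 → s = 2.0561
radial distance = base radius + s = 12 + 2.0561 = 14.0561

14.0561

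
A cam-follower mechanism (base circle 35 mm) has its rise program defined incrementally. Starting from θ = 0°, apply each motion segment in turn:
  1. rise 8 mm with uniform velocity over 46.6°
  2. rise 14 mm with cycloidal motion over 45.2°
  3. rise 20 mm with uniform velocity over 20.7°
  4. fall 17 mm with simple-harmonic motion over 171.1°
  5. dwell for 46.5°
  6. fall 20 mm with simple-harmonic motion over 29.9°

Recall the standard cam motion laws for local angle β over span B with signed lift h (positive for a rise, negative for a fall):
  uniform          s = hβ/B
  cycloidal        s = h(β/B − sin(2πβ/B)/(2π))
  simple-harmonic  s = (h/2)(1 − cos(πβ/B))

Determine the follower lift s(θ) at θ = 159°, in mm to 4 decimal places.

seg 1 [0°–46.6°] uniform, h=8: full span → s += 8 → s = 8.0000
seg 2 [46.6°–91.8°] cycloidal, h=14: full span → s += 14 → s = 22.0000
seg 3 [91.8°–112.5°] uniform, h=20: full span → s += 20 → s = 42.0000
seg 4 [112.5°–283.6°] simple-harmonic, h=-17: θ=159° here. β=46.5, B=171.1. -17/2·(1 − cos(π·0.2718)) = -2.9144 → s = 39.0856

39.0856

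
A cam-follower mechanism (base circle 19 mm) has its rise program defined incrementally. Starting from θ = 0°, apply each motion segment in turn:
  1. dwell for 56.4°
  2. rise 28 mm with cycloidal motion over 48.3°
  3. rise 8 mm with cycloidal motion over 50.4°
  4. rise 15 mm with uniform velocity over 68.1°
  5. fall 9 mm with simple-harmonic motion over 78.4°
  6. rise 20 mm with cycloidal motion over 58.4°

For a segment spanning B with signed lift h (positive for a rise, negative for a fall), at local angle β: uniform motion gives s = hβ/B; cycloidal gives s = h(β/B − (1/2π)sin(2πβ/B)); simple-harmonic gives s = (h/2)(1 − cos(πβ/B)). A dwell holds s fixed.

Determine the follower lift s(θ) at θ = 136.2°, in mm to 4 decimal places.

seg 1 [0°–56.4°] dwell: s stays 0.0000
seg 2 [56.4°–104.7°] cycloidal, h=28: full span → s += 28 → s = 28.0000
seg 3 [104.7°–155.1°] cycloidal, h=8: θ=136.2° here. β=31.5, B=50.4. 8·(0.6250 − sin(2π·0.6250)/(2π)) = 5.9003 → s = 33.9003

33.9003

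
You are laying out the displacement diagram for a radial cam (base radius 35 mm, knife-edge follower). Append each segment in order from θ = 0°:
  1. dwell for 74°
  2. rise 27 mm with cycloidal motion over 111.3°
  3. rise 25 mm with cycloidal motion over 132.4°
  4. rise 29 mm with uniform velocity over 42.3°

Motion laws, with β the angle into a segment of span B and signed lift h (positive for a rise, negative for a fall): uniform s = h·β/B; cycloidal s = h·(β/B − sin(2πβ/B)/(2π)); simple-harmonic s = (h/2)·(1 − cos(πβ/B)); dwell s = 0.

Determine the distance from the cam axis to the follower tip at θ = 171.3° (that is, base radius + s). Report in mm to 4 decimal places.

seg 1 [0°–74°] dwell: s stays 0.0000
seg 2 [74°–185.3°] cycloidal, h=27: θ=171.3° here. β=97.3, B=111.3. 27·(0.8742 − sin(2π·0.8742)/(2π)) = 26.6573 → s = 26.6573
radial distance = base radius + s = 35 + 26.6573 = 61.6573

61.6573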